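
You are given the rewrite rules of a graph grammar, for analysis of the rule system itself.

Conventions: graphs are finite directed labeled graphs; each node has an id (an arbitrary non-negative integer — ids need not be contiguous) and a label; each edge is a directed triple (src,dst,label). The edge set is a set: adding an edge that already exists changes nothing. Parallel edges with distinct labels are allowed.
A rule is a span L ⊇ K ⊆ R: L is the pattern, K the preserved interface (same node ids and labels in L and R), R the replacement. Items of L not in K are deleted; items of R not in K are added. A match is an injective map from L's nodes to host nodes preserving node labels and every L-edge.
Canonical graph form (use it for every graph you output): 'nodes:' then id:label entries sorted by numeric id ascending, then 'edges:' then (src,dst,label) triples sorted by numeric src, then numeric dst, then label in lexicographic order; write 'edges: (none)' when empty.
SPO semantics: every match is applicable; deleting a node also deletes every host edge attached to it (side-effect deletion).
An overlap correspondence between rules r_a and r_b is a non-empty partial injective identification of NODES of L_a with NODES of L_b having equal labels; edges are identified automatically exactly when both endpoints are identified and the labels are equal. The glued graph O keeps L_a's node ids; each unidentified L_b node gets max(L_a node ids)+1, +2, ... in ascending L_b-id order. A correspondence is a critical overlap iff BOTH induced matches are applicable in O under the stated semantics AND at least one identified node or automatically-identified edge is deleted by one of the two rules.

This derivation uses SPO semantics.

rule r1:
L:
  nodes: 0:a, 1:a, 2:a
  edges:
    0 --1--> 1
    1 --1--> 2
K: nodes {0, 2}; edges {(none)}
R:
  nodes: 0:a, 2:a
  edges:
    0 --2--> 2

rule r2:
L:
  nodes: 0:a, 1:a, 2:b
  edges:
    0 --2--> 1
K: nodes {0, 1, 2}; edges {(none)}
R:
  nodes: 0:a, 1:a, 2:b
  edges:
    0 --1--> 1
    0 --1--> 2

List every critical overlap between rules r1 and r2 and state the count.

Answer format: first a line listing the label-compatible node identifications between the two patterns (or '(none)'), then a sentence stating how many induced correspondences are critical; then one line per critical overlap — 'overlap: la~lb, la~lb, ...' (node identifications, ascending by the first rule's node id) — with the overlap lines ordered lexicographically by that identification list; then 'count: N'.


label-compatible node identifications between L(r1) and L(r2): 0~0, 0~1, 1~0, 1~1, 2~0, 2~1
6 of the induced correspondences are critical overlaps of r1 and r2.
overlap: 0~0, 1~1
overlap: 0~1, 1~0
overlap: 1~0
overlap: 1~0, 2~1
overlap: 1~1
overlap: 1~1, 2~0
count: 6


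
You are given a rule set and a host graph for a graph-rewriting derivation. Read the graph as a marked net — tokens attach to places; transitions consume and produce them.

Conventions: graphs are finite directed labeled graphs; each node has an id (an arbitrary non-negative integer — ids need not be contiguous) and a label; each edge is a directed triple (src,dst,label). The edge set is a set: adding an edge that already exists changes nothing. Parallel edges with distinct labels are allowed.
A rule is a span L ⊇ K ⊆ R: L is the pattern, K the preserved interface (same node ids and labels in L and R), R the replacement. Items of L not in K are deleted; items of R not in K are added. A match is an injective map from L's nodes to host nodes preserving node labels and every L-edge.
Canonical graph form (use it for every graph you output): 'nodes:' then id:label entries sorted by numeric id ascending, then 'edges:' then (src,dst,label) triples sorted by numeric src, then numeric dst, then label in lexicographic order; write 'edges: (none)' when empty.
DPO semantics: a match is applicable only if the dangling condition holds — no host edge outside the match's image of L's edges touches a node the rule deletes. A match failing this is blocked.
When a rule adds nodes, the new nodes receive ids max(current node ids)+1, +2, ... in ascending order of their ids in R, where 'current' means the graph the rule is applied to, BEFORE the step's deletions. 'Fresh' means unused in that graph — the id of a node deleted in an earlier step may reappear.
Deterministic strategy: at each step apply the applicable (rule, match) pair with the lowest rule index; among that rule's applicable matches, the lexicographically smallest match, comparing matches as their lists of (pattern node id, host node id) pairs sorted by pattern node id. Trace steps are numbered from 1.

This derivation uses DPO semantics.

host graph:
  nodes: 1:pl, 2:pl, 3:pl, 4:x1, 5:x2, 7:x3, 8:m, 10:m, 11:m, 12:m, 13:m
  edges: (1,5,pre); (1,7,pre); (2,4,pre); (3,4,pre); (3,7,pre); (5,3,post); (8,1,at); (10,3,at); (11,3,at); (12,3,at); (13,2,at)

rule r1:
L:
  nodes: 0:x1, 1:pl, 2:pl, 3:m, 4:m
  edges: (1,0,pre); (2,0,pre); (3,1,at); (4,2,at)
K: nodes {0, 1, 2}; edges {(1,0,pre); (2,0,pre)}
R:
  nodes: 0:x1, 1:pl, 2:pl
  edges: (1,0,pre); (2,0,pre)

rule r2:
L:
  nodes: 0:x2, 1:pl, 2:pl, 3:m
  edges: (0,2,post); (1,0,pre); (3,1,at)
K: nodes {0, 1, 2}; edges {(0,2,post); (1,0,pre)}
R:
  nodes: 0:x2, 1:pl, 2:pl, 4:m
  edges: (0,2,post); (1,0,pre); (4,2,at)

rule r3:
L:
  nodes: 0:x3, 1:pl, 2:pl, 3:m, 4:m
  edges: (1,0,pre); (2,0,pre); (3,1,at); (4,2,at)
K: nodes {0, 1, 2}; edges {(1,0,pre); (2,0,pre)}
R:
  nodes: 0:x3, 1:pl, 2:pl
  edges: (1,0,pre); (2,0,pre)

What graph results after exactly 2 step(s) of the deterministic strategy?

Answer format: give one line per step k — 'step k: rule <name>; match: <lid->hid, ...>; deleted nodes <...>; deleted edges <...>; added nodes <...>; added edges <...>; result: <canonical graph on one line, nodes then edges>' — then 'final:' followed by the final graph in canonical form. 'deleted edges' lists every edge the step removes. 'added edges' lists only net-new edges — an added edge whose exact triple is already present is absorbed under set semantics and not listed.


step 1: rule r1; match: 0->4, 1->2, 2->3, 3->13, 4->10; deleted nodes 10, 13; deleted edges (10,3,at); (13,2,at); added nodes (none); added edges (none); result: nodes: 1:pl, 2:pl, 3:pl, 4:x1, 5:x2, 7:x3, 8:m, 11:m, 12:m edges: (1,5,pre); (1,7,pre); (2,4,pre); (3,4,pre); (3,7,pre); (5,3,post); (8,1,at); (11,3,at); (12,3,at)
step 2: rule r2; match: 0->5, 1->1, 2->3, 3->8; deleted nodes 8; deleted edges (8,1,at); added nodes 13; added edges (13,3,at); result: nodes: 1:pl, 2:pl, 3:pl, 4:x1, 5:x2, 7:x3, 11:m, 12:m, 13:m edges: (1,5,pre); (1,7,pre); (2,4,pre); (3,4,pre); (3,7,pre); (5,3,post); (11,3,at); (12,3,at); (13,3,at)
final:
nodes: 1:pl, 2:pl, 3:pl, 4:x1, 5:x2, 7:x3, 11:m, 12:m, 13:m
edges: (1,5,pre); (1,7,pre); (2,4,pre); (3,4,pre); (3,7,pre); (5,3,post); (11,3,at); (12,3,at); (13,3,at)


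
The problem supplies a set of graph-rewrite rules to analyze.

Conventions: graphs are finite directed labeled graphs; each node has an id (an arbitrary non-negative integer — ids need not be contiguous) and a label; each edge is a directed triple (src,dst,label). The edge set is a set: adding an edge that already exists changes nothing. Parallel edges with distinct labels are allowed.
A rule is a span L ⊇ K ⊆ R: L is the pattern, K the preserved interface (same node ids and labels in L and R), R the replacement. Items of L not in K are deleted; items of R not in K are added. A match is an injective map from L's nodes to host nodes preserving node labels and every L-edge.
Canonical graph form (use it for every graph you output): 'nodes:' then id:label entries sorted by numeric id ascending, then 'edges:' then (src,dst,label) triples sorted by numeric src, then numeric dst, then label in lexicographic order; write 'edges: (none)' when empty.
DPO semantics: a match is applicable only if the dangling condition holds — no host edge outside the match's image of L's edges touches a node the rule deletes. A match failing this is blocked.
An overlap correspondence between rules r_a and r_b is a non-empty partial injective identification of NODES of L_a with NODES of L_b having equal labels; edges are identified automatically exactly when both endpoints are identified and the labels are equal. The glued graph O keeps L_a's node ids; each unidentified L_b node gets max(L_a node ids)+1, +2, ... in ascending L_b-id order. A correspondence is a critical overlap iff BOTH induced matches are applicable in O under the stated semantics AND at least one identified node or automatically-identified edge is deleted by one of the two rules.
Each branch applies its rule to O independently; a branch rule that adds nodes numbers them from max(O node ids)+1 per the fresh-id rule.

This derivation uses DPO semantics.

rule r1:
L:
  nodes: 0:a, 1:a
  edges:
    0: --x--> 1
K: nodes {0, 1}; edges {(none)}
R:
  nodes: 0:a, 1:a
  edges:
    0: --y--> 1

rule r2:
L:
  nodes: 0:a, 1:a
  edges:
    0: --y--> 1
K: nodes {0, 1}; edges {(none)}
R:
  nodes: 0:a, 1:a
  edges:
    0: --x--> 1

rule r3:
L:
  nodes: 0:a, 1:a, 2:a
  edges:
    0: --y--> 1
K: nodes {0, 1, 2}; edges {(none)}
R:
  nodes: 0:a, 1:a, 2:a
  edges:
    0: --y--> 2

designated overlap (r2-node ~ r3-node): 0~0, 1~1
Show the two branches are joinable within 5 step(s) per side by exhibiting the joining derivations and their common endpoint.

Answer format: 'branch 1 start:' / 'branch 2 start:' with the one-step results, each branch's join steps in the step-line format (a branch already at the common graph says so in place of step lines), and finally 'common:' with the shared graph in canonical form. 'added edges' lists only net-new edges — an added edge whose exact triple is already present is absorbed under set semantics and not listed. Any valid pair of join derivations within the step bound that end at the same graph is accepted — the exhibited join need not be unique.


branch 1 start:
nodes: 0:a, 1:a, 2:a
edges: (0,1,x)
branch 2 start:
nodes: 0:a, 1:a, 2:a
edges: (0,2,y)
branch 1 step 1: rule r1; match: 0->0, 1->1; deleted nodes (none); deleted edges (0,1,x); added nodes (none); added edges (0,1,y); result: nodes: 0:a, 1:a, 2:a edges: (0,1,y)
branch 2 step 1: rule r3; match: 0->0, 1->2, 2->1; deleted nodes (none); deleted edges (0,2,y); added nodes (none); added edges (0,1,y); result: nodes: 0:a, 1:a, 2:a edges: (0,1,y)
common:
nodes: 0:a, 1:a, 2:a
edges: (0,1,y)


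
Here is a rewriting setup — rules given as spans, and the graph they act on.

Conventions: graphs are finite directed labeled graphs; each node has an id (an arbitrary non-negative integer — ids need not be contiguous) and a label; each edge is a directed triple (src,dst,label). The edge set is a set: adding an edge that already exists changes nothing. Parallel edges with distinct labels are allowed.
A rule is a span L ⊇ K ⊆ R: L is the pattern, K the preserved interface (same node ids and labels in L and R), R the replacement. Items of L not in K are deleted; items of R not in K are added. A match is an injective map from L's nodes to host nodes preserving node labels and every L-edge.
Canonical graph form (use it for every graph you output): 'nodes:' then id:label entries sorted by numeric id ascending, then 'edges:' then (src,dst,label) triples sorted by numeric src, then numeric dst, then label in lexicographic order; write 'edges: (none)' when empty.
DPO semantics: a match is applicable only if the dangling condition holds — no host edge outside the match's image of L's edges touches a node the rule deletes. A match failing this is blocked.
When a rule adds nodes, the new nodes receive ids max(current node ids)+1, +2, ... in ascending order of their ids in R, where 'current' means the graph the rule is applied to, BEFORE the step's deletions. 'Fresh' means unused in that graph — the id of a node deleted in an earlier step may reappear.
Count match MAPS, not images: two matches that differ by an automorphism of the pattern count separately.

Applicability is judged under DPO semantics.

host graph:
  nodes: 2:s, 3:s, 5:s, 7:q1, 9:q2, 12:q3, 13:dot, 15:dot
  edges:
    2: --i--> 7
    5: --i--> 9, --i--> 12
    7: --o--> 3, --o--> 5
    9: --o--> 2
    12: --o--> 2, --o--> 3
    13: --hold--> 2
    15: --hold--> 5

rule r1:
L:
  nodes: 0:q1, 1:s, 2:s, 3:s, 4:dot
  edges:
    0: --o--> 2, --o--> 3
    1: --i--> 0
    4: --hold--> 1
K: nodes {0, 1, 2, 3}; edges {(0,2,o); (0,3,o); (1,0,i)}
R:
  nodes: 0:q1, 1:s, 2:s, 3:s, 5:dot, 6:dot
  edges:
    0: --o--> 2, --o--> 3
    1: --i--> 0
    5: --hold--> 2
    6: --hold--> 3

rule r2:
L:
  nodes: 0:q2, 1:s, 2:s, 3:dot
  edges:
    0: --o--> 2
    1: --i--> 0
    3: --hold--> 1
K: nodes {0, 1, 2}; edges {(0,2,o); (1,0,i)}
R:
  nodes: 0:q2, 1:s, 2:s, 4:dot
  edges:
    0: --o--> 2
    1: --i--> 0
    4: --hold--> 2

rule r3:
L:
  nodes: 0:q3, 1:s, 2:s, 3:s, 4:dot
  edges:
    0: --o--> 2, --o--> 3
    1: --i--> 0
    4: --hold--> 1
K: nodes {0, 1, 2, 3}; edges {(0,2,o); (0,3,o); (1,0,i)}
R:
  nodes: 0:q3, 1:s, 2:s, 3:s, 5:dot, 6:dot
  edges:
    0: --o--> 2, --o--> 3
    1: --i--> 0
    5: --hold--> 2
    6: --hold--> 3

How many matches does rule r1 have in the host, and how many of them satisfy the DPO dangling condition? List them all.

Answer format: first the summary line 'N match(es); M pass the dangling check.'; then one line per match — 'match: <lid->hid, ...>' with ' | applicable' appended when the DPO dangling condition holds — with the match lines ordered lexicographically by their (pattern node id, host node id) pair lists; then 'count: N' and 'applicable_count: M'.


2 match(es); 2 pass the dangling check.
match: 0->7, 1->2, 2->3, 3->5, 4->13 | applicable
match: 0->7, 1->2, 2->5, 3->3, 4->13 | applicable
count: 2
applicable_count: 2


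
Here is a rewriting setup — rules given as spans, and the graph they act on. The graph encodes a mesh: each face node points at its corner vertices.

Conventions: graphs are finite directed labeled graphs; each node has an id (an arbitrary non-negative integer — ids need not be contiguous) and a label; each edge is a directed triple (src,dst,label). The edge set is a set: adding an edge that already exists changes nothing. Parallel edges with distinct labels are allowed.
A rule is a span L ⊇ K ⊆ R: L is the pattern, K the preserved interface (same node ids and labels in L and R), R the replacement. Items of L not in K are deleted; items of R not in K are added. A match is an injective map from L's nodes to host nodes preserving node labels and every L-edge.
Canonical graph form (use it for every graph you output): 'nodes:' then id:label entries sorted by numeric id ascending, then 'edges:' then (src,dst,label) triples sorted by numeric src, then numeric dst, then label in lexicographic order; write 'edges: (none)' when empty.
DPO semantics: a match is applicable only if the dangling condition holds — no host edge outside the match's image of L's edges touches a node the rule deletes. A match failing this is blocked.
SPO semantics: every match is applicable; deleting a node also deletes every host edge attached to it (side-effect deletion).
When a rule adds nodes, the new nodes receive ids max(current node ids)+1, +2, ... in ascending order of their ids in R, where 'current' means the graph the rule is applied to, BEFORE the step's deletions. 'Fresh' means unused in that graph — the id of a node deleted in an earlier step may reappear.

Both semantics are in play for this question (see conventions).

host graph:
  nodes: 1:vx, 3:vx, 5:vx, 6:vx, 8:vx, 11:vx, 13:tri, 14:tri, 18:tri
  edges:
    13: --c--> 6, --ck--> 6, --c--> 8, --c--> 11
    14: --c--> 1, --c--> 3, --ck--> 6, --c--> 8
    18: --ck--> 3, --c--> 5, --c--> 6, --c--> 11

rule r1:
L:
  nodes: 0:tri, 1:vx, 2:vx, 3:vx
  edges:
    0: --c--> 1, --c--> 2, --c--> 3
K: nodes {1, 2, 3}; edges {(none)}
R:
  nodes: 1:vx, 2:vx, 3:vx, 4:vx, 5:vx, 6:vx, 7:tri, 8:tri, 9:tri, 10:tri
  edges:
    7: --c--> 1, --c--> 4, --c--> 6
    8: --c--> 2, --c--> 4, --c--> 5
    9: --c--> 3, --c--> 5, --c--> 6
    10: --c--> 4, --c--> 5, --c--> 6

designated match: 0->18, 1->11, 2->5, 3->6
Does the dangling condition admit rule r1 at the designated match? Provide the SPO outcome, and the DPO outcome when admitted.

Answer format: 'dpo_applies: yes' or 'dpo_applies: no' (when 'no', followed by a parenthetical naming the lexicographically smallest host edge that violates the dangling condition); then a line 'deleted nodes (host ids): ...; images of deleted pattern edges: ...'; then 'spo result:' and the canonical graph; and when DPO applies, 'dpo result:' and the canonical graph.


dpo_applies: no
(the rule deletes node 18, which keeps host edge (18,3,ck) outside the match image — the dangling condition fails, DPO blocks; SPO proceeds and side-deletes such edges)
deleted nodes (host ids): 18; images of deleted pattern edges: (18,5,c); (18,6,c); (18,11,c)
spo result:
nodes: 1:vx, 3:vx, 5:vx, 6:vx, 8:vx, 11:vx, 13:tri, 14:tri, 19:vx, 20:vx, 21:vx, 22:tri, 23:tri, 24:tri, 25:tri
edges: (13,6,c); (13,6,ck); (13,8,c); (13,11,c); (14,1,c); (14,3,c); (14,6,ck); (14,8,c); (22,11,c); (22,19,c); (22,21,c); (23,5,c); (23,19,c); (23,20,c); (24,6,c); (24,20,c); (24,21,c); (25,19,c); (25,20,c); (25,21,c)


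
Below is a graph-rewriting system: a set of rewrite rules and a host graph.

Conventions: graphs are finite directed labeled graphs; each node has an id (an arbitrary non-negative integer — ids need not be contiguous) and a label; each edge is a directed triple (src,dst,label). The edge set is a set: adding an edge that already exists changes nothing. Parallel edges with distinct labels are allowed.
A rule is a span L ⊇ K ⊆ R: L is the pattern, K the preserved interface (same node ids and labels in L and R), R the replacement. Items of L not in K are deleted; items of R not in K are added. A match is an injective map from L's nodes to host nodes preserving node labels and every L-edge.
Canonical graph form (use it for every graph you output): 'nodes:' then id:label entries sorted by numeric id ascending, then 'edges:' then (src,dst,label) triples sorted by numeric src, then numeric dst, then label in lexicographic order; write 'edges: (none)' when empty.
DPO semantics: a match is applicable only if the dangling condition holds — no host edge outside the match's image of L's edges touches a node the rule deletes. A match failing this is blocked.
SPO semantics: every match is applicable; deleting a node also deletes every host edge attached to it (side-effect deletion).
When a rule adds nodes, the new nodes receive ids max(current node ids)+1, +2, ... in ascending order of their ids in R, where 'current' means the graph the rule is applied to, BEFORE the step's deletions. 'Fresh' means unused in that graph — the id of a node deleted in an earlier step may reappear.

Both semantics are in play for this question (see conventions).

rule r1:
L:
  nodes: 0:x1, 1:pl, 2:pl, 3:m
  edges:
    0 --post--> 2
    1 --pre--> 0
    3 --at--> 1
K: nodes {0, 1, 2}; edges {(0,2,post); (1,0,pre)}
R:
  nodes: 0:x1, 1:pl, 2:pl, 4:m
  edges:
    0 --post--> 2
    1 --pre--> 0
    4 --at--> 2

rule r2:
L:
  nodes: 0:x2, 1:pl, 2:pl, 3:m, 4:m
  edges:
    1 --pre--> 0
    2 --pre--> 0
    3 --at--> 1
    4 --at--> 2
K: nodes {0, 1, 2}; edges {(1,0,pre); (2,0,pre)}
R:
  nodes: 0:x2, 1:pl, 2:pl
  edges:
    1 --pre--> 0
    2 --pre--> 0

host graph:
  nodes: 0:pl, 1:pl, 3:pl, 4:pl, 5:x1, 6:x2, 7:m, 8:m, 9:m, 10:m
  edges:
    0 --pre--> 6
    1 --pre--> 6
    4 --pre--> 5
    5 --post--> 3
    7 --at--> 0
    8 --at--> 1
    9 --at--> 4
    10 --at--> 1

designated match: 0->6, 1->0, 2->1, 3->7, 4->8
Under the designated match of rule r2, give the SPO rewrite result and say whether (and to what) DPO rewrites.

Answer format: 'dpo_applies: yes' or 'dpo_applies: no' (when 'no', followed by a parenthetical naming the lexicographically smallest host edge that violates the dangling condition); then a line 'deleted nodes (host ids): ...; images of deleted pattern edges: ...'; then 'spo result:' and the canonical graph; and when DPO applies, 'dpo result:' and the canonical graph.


dpo_applies: yes
deleted nodes (host ids): 7, 8; images of deleted pattern edges: (7,0,at); (8,1,at)
spo result:
nodes: 0:pl, 1:pl, 3:pl, 4:pl, 5:x1, 6:x2, 9:m, 10:m
edges: (0,6,pre); (1,6,pre); (4,5,pre); (5,3,post); (9,4,at); (10,1,at)
dpo result:
nodes: 0:pl, 1:pl, 3:pl, 4:pl, 5:x1, 6:x2, 9:m, 10:m
edges: (0,6,pre); (1,6,pre); (4,5,pre); (5,3,post); (9,4,at); (10,1,at)


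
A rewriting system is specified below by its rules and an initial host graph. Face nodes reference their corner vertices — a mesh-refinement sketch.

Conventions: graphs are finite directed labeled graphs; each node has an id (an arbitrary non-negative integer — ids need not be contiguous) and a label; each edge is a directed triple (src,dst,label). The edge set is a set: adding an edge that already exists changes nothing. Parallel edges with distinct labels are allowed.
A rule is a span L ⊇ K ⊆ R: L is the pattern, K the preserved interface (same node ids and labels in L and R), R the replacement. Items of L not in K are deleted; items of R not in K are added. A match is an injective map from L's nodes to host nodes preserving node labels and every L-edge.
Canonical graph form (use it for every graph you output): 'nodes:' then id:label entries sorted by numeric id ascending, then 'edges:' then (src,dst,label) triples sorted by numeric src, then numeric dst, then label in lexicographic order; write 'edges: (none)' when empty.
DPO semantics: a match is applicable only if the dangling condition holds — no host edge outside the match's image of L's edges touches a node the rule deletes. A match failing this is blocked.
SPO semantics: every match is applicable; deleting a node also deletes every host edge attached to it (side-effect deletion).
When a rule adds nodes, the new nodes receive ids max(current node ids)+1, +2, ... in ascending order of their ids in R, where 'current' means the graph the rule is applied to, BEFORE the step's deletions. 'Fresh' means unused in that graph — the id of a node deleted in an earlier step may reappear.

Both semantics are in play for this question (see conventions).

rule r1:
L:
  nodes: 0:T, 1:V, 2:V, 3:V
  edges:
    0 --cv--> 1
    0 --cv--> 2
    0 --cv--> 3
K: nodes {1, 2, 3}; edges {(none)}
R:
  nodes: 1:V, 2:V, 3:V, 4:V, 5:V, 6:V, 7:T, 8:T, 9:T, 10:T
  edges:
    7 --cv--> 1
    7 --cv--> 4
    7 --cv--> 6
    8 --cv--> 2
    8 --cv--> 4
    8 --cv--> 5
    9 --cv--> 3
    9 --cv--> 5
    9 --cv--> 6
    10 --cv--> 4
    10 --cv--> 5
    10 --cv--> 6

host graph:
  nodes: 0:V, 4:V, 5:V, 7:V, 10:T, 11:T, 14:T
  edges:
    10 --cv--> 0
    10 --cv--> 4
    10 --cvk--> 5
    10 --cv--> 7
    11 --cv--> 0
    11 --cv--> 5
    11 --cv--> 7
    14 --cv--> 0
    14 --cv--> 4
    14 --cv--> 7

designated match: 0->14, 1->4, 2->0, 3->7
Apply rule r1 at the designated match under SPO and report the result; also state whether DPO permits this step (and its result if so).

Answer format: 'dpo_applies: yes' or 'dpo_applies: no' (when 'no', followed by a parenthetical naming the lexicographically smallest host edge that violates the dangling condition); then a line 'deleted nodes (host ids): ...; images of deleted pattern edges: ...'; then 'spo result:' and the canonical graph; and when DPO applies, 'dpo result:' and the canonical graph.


dpo_applies: yes
deleted nodes (host ids): 14; images of deleted pattern edges: (14,0,cv); (14,4,cv); (14,7,cv)
spo result:
nodes: 0:V, 4:V, 5:V, 7:V, 10:T, 11:T, 15:V, 16:V, 17:V, 18:T, 19:T, 20:T, 21:T
edges: (10,0,cv); (10,4,cv); (10,5,cvk); (10,7,cv); (11,0,cv); (11,5,cv); (11,7,cv); (18,4,cv); (18,15,cv); (18,17,cv); (19,0,cv); (19,15,cv); (19,16,cv); (20,7,cv); (20,16,cv); (20,17,cv); (21,15,cv); (21,16,cv); (21,17,cv)
dpo result:
nodes: 0:V, 4:V, 5:V, 7:V, 10:T, 11:T, 15:V, 16:V, 17:V, 18:T, 19:T, 20:T, 21:T
edges: (10,0,cv); (10,4,cv); (10,5,cvk); (10,7,cv); (11,0,cv); (11,5,cv); (11,7,cv); (18,4,cv); (18,15,cv); (18,17,cv); (19,0,cv); (19,15,cv); (19,16,cv); (20,7,cv); (20,16,cv); (20,17,cv); (21,15,cv); (21,16,cv); (21,17,cv)


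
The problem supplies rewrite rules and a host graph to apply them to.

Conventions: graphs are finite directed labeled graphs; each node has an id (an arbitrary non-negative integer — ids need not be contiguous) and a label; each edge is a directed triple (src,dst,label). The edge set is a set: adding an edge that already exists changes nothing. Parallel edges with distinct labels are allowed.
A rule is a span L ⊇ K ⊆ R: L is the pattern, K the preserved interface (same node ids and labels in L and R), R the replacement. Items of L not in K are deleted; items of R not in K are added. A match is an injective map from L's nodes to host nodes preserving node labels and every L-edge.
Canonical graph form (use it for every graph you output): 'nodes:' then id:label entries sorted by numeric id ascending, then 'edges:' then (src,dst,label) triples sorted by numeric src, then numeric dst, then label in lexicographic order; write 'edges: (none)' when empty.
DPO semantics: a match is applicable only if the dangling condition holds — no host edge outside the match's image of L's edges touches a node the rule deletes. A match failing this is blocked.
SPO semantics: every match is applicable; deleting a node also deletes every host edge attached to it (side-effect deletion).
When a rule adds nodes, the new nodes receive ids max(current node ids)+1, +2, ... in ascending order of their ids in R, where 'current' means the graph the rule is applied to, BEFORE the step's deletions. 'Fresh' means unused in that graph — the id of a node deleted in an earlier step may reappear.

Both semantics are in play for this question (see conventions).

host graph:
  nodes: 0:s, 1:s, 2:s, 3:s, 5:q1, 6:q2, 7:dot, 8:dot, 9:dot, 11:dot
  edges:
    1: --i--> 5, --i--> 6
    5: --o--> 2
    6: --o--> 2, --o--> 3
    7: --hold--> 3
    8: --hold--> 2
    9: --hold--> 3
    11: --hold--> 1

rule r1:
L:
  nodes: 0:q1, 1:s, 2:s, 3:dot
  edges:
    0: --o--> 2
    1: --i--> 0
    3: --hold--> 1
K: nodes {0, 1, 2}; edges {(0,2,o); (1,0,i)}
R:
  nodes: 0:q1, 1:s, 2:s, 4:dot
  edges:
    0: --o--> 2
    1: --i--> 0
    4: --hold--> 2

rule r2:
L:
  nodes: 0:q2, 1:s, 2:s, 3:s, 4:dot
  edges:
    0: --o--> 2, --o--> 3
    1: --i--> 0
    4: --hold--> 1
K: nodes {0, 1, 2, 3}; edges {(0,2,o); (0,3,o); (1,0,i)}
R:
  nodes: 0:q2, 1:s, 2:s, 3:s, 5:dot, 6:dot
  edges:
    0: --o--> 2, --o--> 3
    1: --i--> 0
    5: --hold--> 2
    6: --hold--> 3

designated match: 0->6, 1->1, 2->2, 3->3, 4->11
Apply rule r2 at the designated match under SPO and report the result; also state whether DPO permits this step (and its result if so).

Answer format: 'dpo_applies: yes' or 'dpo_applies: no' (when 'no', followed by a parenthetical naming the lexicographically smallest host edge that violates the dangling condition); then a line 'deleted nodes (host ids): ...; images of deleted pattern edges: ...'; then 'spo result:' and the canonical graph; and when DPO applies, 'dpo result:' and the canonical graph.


dpo_applies: yes
deleted nodes (host ids): 11; images of deleted pattern edges: (11,1,hold)
spo result:
nodes: 0:s, 1:s, 2:s, 3:s, 5:q1, 6:q2, 7:dot, 8:dot, 9:dot, 12:dot, 13:dot
edges: (1,5,i); (1,6,i); (5,2,o); (6,2,o); (6,3,o); (7,3,hold); (8,2,hold); (9,3,hold); (12,2,hold); (13,3,hold)
dpo result:
nodes: 0:s, 1:s, 2:s, 3:s, 5:q1, 6:q2, 7:dot, 8:dot, 9:dot, 12:dot, 13:dot
edges: (1,5,i); (1,6,i); (5,2,o); (6,2,o); (6,3,o); (7,3,hold); (8,2,hold); (9,3,hold); (12,2,hold); (13,3,hold)


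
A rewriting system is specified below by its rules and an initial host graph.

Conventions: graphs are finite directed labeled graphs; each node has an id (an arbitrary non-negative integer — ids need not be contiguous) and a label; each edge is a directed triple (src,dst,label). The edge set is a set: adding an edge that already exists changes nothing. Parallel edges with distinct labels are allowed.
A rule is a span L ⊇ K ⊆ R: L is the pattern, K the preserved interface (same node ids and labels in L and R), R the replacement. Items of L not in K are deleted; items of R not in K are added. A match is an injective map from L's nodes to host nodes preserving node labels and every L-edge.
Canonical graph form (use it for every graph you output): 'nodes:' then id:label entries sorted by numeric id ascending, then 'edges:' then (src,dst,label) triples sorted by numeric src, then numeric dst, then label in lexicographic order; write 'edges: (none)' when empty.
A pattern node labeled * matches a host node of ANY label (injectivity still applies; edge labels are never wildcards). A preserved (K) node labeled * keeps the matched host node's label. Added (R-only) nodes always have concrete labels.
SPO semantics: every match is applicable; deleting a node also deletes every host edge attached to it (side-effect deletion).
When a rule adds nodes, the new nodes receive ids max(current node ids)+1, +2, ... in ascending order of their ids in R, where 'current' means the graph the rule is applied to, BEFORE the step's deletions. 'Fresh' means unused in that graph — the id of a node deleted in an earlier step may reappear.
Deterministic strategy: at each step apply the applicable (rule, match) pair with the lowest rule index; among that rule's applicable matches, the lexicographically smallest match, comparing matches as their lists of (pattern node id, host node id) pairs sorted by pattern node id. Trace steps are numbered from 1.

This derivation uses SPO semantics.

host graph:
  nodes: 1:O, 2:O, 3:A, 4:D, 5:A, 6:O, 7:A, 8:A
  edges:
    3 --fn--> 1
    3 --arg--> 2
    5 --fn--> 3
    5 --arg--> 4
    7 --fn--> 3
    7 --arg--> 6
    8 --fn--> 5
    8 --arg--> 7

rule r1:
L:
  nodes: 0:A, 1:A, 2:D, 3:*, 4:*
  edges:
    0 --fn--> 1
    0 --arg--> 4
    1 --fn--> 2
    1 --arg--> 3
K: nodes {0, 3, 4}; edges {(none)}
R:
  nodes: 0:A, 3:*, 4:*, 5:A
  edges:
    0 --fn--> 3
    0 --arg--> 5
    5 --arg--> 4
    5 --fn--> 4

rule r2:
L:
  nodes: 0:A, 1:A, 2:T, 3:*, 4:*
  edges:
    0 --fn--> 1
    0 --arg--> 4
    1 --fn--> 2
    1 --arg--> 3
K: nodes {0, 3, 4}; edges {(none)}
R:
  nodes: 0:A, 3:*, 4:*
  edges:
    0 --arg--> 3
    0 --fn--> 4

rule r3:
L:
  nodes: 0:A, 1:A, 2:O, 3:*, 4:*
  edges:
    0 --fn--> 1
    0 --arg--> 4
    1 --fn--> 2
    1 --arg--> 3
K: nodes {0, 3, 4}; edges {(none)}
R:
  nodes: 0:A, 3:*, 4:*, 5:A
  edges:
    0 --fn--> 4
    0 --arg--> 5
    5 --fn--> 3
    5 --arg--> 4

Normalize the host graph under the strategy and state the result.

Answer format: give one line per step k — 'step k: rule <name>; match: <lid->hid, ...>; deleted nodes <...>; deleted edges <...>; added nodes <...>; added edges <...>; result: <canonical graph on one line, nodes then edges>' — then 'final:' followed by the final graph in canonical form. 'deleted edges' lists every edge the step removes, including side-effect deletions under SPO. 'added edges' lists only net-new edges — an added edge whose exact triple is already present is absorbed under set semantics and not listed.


step 1: rule r3; match: 0->5, 1->3, 2->1, 3->2, 4->4; deleted nodes 1, 3; deleted edges (3,1,fn); (3,2,arg); (5,3,fn); (5,4,arg); (7,3,fn); added nodes 9; added edges (5,4,fn); (5,9,arg); (9,2,fn); (9,4,arg); result: nodes: 2:O, 4:D, 5:A, 6:O, 7:A, 8:A, 9:A edges: (5,4,fn); (5,9,arg); (7,6,arg); (8,5,fn); (8,7,arg); (9,2,fn); (9,4,arg)
step 2: rule r1; match: 0->8, 1->5, 2->4, 3->9, 4->7; deleted nodes 4, 5; deleted edges (5,4,fn); (5,9,arg); (8,5,fn); (8,7,arg); (9,4,arg); added nodes 10; added edges (8,9,fn); (8,10,arg); (10,7,arg); (10,7,fn); result: nodes: 2:O, 6:O, 7:A, 8:A, 9:A, 10:A edges: (7,6,arg); (8,9,fn); (8,10,arg); (9,2,fn); (10,7,arg); (10,7,fn)
final:
nodes: 2:O, 6:O, 7:A, 8:A, 9:A, 10:A
edges: (7,6,arg); (8,9,fn); (8,10,arg); (9,2,fn); (10,7,arg); (10,7,fn)


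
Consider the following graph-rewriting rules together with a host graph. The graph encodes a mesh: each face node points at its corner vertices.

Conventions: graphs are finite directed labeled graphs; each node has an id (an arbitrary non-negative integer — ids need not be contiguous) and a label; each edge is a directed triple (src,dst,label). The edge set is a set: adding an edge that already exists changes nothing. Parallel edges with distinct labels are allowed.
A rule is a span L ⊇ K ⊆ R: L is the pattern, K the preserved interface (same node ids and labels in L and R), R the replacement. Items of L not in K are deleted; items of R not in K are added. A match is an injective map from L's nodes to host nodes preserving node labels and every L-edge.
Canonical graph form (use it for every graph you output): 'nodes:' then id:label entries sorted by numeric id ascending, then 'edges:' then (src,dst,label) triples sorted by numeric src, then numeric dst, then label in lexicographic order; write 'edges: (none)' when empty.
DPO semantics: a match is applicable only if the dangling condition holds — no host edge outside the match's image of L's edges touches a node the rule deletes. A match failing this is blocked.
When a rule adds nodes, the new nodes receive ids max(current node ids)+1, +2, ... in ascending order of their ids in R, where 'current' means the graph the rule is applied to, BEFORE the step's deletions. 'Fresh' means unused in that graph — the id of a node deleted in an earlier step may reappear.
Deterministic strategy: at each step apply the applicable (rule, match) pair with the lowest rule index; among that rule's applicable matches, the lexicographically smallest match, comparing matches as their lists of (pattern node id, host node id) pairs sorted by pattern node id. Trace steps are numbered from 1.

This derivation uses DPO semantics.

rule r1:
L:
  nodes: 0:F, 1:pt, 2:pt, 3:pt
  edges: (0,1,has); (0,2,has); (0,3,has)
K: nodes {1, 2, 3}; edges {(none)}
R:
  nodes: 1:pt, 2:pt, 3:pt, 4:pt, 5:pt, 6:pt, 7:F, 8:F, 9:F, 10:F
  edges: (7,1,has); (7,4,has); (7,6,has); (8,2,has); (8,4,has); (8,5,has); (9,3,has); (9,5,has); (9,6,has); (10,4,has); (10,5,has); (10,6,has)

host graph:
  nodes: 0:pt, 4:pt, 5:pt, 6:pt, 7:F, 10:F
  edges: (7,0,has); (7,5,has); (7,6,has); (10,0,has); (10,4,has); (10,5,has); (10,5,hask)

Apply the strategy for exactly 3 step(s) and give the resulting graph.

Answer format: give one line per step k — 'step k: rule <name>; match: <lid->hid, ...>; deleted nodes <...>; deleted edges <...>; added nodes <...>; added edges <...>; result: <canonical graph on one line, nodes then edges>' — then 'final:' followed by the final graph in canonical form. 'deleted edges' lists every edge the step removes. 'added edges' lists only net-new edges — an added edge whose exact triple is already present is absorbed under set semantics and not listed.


step 1: rule r1; match: 0->7, 1->0, 2->5, 3->6; deleted nodes 7; deleted edges (7,0,has); (7,5,has); (7,6,has); added nodes 11, 12, 13, 14, 15, 16, 17; added edges (14,0,has); (14,11,has); (14,13,has); (15,5,has); (15,11,has); (15,12,has); (16,6,has); (16,12,has); (16,13,has); (17,11,has); (17,12,has); (17,13,has); result: nodes: 0:pt, 4:pt, 5:pt, 6:pt, 10:F, 11:pt, 12:pt, 13:pt, 14:F, 15:F, 16:F, 17:F edges: (10,0,has); (10,4,has); (10,5,has); (10,5,hask); (14,0,has); (14,11,has); (14,13,has); (15,5,has); (15,11,has); (15,12,has); (16,6,has); (16,12,has); (16,13,has); (17,11,has); (17,12,has); (17,13,has)
step 2: rule r1; match: 0->14, 1->0, 2->11, 3->13; deleted nodes 14; deleted edges (14,0,has); (14,11,has); (14,13,has); added nodes 18, 19, 20, 21, 22, 23, 24; added edges (21,0,has); (21,18,has); (21,20,has); (22,11,has); (22,18,has); (22,19,has); (23,13,has); (23,19,has); (23,20,has); (24,18,has); (24,19,has); (24,20,has); result: nodes: 0:pt, 4:pt, 5:pt, 6:pt, 10:F, 11:pt, 12:pt, 13:pt, 15:F, 16:F, 17:F, 18:pt, 19:pt, 20:pt, 21:F, 22:F, 23:F, 24:F edges: (10,0,has); (10,4,has); (10,5,has); (10,5,hask); (15,5,has); (15,11,has); (15,12,has); (16,6,has); (16,12,has); (16,13,has); (17,11,has); (17,12,has); (17,13,has); (21,0,has); (21,18,has); (21,20,has); (22,11,has); (22,18,has); (22,19,has); (23,13,has); (23,19,has); (23,20,has); (24,18,has); (24,19,has); (24,20,has)
step 3: rule r1; match: 0->15, 1->5, 2->11, 3->12; deleted nodes 15; deleted edges (15,5,has); (15,11,has); (15,12,has); added nodes 25, 26, 27, 28, 29, 30, 31; added edges (28,5,has); (28,25,has); (28,27,has); (29,11,has); (29,25,has); (29,26,has); (30,12,has); (30,26,has); (30,27,has); (31,25,has); (31,26,has); (31,27,has); result: nodes: 0:pt, 4:pt, 5:pt, 6:pt, 10:F, 11:pt, 12:pt, 13:pt, 16:F, 17:F, 18:pt, 19:pt, 20:pt, 21:F, 22:F, 23:F, 24:F, 25:pt, 26:pt, 27:pt, 28:F, 29:F, 30:F, 31:F edges: (10,0,has); (10,4,has); (10,5,has); (10,5,hask); (16,6,has); (16,12,has); (16,13,has); (17,11,has); (17,12,has); (17,13,has); (21,0,has); (21,18,has); (21,20,has); (22,11,has); (22,18,has); (22,19,has); (23,13,has); (23,19,has); (23,20,has); (24,18,has); (24,19,has); (24,20,has); (28,5,has); (28,25,has); (28,27,has); (29,11,has); (29,25,has); (29,26,has); (30,12,has); (30,26,has); (30,27,has); (31,25,has); (31,26,has); (31,27,has)
final:
nodes: 0:pt, 4:pt, 5:pt, 6:pt, 10:F, 11:pt, 12:pt, 13:pt, 16:F, 17:F, 18:pt, 19:pt, 20:pt, 21:F, 22:F, 23:F, 24:F, 25:pt, 26:pt, 27:pt, 28:F, 29:F, 30:F, 31:F
edges: (10,0,has); (10,4,has); (10,5,has); (10,5,hask); (16,6,has); (16,12,has); (16,13,has); (17,11,has); (17,12,has); (17,13,has); (21,0,has); (21,18,has); (21,20,has); (22,11,has); (22,18,has); (22,19,has); (23,13,has); (23,19,has); (23,20,has); (24,18,has); (24,19,has); (24,20,has); (28,5,has); (28,25,has); (28,27,has); (29,11,has); (29,25,has); (29,26,has); (30,12,has); (30,26,has); (30,27,has); (31,25,has); (31,26,has); (31,27,has)


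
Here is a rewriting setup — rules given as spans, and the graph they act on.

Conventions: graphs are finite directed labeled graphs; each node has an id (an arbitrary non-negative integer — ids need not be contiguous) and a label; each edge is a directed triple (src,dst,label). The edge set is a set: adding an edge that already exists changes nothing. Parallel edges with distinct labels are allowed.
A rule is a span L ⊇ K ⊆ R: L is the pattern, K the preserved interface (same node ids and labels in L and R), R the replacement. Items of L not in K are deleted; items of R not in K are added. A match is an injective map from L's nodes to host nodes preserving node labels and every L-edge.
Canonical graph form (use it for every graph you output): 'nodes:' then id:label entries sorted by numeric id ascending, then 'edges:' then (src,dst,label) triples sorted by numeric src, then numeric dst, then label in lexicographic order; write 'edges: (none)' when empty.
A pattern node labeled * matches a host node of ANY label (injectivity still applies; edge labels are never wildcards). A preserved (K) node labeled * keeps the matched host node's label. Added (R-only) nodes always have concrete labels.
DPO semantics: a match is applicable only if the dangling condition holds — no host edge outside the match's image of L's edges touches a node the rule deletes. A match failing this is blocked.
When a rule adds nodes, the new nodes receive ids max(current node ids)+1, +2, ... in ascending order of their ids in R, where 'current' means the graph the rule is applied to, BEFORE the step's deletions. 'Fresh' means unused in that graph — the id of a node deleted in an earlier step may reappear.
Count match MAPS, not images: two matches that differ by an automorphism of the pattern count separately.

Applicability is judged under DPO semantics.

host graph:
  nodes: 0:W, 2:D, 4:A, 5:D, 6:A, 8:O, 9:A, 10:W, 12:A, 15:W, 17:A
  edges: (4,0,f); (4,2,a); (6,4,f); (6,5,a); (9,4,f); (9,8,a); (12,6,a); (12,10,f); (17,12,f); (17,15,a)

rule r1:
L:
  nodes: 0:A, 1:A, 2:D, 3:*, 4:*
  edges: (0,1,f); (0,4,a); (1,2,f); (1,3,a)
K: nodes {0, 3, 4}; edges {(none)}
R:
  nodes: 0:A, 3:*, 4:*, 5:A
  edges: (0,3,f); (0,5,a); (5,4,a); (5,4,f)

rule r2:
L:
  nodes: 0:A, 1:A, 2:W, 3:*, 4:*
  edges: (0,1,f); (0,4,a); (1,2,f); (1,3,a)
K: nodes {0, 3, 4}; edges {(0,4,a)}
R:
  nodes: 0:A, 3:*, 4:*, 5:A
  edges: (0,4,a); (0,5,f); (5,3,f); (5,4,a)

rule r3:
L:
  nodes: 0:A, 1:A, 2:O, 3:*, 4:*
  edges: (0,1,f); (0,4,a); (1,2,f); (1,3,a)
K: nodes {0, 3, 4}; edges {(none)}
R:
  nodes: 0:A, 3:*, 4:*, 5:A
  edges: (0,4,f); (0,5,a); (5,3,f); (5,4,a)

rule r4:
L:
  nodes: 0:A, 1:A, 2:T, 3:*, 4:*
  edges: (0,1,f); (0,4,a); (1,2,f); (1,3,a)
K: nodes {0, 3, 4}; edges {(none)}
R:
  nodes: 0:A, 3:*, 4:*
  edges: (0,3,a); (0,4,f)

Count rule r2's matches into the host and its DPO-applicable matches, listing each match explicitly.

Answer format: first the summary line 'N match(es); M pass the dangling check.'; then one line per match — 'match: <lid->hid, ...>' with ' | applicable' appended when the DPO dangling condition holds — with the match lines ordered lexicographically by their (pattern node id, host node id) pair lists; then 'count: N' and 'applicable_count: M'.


3 match(es); 1 pass the dangling check.
match: 0->6, 1->4, 2->0, 3->2, 4->5
match: 0->9, 1->4, 2->0, 3->2, 4->8
match: 0->17, 1->12, 2->10, 3->6, 4->15 | applicable
count: 3
applicable_count: 1
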